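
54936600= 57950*948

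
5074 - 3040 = 2034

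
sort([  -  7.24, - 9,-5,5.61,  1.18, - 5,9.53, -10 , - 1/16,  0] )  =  [ - 10, - 9,  -  7.24, - 5,  -  5, - 1/16,0, 1.18,5.61,9.53]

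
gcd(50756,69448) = 4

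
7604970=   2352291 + 5252679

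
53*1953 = 103509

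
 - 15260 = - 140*109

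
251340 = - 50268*( - 5)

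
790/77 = 790/77 = 10.26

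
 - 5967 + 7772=1805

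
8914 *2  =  17828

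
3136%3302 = 3136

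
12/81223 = 12/81223 =0.00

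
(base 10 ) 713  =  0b1011001001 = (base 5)10323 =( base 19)1ia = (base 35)kd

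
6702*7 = 46914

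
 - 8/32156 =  - 2/8039 = - 0.00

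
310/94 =155/47  =  3.30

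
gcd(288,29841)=3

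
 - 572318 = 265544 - 837862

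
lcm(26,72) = 936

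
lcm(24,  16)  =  48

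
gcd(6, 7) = 1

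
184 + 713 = 897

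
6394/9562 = 3197/4781 = 0.67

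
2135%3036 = 2135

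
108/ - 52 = - 27/13 = - 2.08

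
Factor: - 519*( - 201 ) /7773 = 34773/2591 = 3^1*67^1*173^1*2591^(  -  1) 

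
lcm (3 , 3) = 3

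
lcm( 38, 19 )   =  38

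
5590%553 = 60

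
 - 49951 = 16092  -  66043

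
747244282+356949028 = 1104193310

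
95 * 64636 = 6140420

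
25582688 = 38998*656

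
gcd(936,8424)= 936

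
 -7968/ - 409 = 19 + 197/409= 19.48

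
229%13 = 8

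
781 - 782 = -1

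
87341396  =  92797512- 5456116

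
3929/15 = 3929/15 = 261.93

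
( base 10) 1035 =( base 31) 12c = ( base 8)2013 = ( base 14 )53D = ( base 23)1M0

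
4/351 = 4/351 = 0.01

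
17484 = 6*2914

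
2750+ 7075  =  9825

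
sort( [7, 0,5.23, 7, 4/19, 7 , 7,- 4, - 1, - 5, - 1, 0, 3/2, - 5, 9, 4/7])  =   [ - 5, - 5,  -  4, -1, - 1,0,0,  4/19, 4/7, 3/2, 5.23,7,7, 7, 7, 9 ]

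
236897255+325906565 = 562803820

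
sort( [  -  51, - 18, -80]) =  [ - 80,-51,  -  18] 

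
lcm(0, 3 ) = 0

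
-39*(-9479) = 369681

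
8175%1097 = 496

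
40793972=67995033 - 27201061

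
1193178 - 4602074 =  - 3408896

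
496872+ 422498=919370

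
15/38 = 15/38 = 0.39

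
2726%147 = 80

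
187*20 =3740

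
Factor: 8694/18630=7/15=   3^( - 1 )*5^(  -  1)*7^1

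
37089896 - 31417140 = 5672756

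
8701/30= 8701/30 = 290.03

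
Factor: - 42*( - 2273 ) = 95466 = 2^1*3^1 * 7^1 * 2273^1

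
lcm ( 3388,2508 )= 193116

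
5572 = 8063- 2491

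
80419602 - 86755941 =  - 6336339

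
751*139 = 104389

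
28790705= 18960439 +9830266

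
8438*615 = 5189370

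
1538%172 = 162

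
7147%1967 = 1246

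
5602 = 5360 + 242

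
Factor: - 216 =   -  2^3*3^3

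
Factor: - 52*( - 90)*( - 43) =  - 2^3*3^2*5^1*13^1*43^1 = - 201240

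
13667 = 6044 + 7623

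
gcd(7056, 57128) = 8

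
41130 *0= 0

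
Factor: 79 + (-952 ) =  - 3^2 * 97^1 = -873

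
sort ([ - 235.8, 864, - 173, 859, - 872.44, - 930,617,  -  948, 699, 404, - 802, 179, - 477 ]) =[ - 948, - 930, - 872.44, - 802, - 477, -235.8 , - 173, 179,404, 617, 699,859 , 864]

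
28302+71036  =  99338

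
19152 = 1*19152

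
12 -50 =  - 38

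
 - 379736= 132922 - 512658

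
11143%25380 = 11143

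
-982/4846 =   -  1+1932/2423 = -  0.20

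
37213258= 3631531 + 33581727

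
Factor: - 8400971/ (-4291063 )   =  7^( - 1)*613009^(  -  1)*8400971^1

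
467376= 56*8346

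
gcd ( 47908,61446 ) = 14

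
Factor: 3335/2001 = 5/3  =  3^( - 1 ) *5^1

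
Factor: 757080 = 2^3*3^3 * 5^1 * 701^1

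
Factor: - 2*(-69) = 2^1*3^1* 23^1 = 138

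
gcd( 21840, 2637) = 3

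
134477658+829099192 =963576850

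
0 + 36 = 36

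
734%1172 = 734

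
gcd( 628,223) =1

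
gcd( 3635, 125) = 5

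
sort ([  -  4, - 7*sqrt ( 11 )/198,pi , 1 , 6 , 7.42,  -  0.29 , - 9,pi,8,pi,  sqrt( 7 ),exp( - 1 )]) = [-9, - 4, - 0.29,  -  7*sqrt(11 ) /198, exp( - 1) , 1,sqrt(7),pi , pi,pi,  6,7.42,8 ] 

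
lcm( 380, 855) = 3420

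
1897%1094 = 803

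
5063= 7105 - 2042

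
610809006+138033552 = 748842558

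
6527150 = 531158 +5995992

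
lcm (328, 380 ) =31160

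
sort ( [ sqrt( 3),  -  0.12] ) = [-0.12,sqrt (3 )]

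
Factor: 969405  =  3^1 * 5^1 * 64627^1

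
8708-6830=1878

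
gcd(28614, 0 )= 28614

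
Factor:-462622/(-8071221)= 2^1*3^(-1)*23^1*89^1*113^1 *1129^(-1)*2383^(-1 )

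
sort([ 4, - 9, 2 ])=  [ - 9, 2,4]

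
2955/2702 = 1 + 253/2702= 1.09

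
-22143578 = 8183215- 30326793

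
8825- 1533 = 7292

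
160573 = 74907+85666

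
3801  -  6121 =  - 2320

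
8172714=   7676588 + 496126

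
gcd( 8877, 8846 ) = 1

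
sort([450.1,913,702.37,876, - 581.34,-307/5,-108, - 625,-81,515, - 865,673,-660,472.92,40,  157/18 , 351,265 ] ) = [-865, - 660,- 625, - 581.34,- 108,-81,-307/5, 157/18,40,265, 351, 450.1,472.92,515,673, 702.37,876,913 ] 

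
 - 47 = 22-69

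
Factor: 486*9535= 4634010=2^1  *  3^5 * 5^1*1907^1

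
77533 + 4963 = 82496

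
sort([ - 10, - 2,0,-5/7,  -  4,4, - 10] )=[  -  10,-10, - 4,-2,- 5/7, 0, 4] 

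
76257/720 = 105 + 73/80 = 105.91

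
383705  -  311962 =71743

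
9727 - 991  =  8736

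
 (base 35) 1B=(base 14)34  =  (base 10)46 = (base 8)56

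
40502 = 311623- 271121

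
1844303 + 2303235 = 4147538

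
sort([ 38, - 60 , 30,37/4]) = [- 60, 37/4, 30,38] 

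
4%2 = 0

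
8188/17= 481 + 11/17  =  481.65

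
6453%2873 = 707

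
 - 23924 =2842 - 26766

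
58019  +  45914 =103933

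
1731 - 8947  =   - 7216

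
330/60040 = 33/6004  =  0.01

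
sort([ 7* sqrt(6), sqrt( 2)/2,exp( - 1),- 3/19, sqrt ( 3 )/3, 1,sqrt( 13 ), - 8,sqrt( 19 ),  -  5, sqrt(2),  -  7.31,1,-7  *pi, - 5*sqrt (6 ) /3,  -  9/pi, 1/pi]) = [ - 7 * pi, - 8, -7.31, - 5,-5*sqrt( 6 )/3 , - 9/pi, - 3/19,1/pi,exp (  -  1),sqrt(3)/3 , sqrt( 2) /2,1,1, sqrt( 2 ), sqrt( 13 ),sqrt( 19 ),7*sqrt ( 6) ] 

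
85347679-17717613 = 67630066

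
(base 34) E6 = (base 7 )1256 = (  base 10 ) 482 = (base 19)167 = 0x1e2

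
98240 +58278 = 156518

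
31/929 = 31/929 = 0.03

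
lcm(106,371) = 742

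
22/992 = 11/496 = 0.02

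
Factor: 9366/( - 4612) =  - 4683/2306 = - 2^(-1 )*3^1*7^1 * 223^1*1153^(- 1) 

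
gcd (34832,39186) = 4354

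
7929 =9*881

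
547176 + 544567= 1091743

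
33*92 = 3036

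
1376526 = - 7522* (  -  183 ) 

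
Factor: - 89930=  - 2^1*5^1*17^1 * 23^2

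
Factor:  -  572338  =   - 2^1*  13^1*22013^1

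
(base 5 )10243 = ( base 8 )1272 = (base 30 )n8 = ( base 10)698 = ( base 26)10m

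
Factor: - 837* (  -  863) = 3^3*31^1*863^1 = 722331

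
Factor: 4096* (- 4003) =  - 2^12*4003^1 = - 16396288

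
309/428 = 309/428 = 0.72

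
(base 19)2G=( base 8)66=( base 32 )1M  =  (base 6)130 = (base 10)54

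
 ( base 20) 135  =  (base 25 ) IF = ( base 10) 465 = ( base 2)111010001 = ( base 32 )eh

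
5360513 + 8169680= 13530193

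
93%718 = 93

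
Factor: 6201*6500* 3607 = 2^2 *3^2 * 5^3*13^2 * 53^1*3607^1 = 145385545500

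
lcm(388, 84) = 8148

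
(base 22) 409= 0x799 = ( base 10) 1945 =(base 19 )577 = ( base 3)2200001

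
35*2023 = 70805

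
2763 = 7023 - 4260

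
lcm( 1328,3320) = 6640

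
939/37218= 313/12406= 0.03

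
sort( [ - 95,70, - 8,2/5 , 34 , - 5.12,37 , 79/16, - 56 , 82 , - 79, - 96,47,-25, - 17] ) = [ - 96, - 95, - 79, -56, - 25 , - 17 , - 8 , - 5.12,2/5,79/16, 34,37, 47,  70,82]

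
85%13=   7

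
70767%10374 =8523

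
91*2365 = 215215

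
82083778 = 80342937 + 1740841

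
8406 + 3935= 12341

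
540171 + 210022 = 750193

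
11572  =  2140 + 9432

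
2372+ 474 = 2846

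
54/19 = 2 + 16/19=2.84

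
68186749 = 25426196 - -42760553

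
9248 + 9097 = 18345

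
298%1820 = 298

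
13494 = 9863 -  - 3631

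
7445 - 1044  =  6401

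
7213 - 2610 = 4603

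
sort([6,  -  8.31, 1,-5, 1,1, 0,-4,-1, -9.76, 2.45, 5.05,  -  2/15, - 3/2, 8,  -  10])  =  [ - 10, - 9.76, - 8.31,- 5, - 4, - 3/2,  -  1 ,-2/15, 0,  1,1, 1,2.45,5.05, 6,  8] 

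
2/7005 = 2/7005 = 0.00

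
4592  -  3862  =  730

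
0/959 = 0 =0.00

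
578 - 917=-339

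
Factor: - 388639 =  -41^1 * 9479^1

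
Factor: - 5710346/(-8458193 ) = 2^1 * 701^1*4073^1*8458193^( - 1 )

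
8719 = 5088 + 3631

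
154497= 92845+61652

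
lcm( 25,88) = 2200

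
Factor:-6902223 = - 3^1  *  73^1 * 31517^1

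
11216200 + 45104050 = 56320250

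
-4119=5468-9587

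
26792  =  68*394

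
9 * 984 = 8856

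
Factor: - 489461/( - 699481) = 7^3 * 43^(  -  1)*1427^1*16267^( - 1) 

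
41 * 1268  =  51988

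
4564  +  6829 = 11393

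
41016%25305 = 15711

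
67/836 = 67/836 = 0.08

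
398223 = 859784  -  461561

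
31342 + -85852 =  - 54510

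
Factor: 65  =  5^1*13^1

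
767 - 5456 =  - 4689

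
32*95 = 3040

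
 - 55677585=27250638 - 82928223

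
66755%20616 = 4907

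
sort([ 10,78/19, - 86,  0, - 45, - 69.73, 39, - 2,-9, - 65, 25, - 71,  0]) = [-86, - 71, - 69.73,-65,  -  45 , - 9 , - 2, 0,0,78/19,10, 25,  39]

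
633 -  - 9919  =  10552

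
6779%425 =404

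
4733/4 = 4733/4 = 1183.25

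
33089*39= 1290471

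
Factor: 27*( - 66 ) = -2^1 * 3^4*11^1 = - 1782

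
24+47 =71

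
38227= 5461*7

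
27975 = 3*9325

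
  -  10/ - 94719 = 10/94719 = 0.00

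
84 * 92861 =7800324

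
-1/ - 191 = 1/191 =0.01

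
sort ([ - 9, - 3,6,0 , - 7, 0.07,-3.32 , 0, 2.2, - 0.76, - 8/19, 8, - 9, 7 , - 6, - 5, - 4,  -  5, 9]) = [-9,-9  ,-7,-6,-5, - 5, - 4, - 3.32,-3, - 0.76, - 8/19, 0,0, 0.07,2.2,  6,7 , 8,9 ] 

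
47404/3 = 15801+1/3 = 15801.33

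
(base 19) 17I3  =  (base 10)9731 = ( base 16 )2603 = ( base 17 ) 1gb7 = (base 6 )113015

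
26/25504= 13/12752=0.00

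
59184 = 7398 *8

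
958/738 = 1 + 110/369 = 1.30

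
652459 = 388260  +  264199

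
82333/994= 82 + 825/994= 82.83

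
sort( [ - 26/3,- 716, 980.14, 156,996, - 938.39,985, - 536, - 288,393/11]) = [ - 938.39, - 716, - 536 ,-288, - 26/3,  393/11, 156,980.14,985,  996 ] 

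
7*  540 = 3780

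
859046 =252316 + 606730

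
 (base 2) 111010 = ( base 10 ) 58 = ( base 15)3d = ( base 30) 1S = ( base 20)2I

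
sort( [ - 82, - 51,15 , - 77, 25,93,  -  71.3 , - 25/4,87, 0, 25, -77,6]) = [ - 82, - 77,  -  77,-71.3, - 51, - 25/4, 0 , 6, 15, 25, 25,87, 93]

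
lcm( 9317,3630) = 279510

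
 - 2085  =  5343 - 7428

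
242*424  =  102608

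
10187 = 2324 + 7863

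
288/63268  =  72/15817 = 0.00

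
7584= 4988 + 2596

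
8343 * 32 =266976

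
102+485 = 587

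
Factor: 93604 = 2^2*7^1 * 3343^1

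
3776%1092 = 500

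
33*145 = 4785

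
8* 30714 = 245712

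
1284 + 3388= 4672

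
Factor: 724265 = 5^1*41^1*3533^1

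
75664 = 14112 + 61552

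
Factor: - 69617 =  - 43^1*1619^1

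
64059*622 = 39844698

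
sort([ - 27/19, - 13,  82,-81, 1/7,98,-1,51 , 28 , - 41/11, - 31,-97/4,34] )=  [ -81 , - 31, - 97/4, -13,-41/11, - 27/19,-1, 1/7,28,34, 51,82, 98 ]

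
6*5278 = 31668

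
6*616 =3696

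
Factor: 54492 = 2^2 * 3^1 *19^1*239^1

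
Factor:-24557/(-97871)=13^1*1889^1*97871^( - 1 )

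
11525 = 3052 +8473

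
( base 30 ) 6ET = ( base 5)141344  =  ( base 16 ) 16D9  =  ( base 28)7CP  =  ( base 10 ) 5849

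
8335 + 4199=12534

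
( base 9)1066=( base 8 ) 1425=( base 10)789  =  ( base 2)1100010101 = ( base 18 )27f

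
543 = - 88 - - 631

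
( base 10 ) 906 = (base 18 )2e6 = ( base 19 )29D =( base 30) 106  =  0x38A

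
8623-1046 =7577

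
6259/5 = 1251  +  4/5 = 1251.80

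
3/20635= 3/20635= 0.00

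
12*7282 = 87384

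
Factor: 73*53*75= 290175 = 3^1*5^2*53^1*73^1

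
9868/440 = 2467/110  =  22.43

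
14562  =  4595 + 9967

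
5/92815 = 1/18563  =  0.00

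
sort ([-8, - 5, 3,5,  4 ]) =[ - 8,-5, 3  ,  4,5]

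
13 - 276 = - 263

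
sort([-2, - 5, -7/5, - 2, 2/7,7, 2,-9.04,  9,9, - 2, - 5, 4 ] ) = [ - 9.04, - 5, - 5, - 2,-2,  -  2, - 7/5, 2/7, 2, 4,7, 9 , 9 ]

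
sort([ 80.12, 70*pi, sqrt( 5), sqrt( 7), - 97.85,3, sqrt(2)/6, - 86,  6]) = [-97.85, -86, sqrt( 2 ) /6,sqrt( 5), sqrt( 7),3,6,80.12, 70*pi]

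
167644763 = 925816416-758171653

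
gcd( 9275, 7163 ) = 1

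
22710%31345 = 22710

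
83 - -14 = 97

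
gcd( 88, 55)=11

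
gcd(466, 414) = 2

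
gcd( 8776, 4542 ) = 2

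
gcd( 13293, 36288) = 63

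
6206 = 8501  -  2295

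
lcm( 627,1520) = 50160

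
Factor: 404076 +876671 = 1280747= 13^1*98519^1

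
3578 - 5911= -2333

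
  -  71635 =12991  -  84626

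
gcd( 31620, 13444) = 4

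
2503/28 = 2503/28= 89.39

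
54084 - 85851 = -31767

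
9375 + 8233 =17608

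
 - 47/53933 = - 47/53933= -  0.00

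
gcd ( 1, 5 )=1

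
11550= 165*70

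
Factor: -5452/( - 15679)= 2^2 * 29^1*47^1 * 15679^( - 1)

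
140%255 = 140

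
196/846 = 98/423 = 0.23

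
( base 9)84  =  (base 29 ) 2i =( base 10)76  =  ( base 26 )2o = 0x4C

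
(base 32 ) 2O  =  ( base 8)130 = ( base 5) 323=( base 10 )88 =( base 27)37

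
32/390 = 16/195 = 0.08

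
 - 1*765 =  -765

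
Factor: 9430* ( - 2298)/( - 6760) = 2^(-1) * 3^1 * 13^( - 2)*23^1*41^1*383^1  =  1083507/338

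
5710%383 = 348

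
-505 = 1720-2225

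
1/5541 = 1/5541= 0.00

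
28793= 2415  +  26378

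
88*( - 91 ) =-8008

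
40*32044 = 1281760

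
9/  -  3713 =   -  1+ 3704/3713 = - 0.00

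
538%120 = 58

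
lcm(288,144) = 288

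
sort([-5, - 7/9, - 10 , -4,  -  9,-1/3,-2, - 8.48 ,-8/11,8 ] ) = [ - 10, - 9, - 8.48, - 5, - 4, - 2,-7/9,-8/11,-1/3, 8 ]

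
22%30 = 22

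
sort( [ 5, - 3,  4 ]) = [ - 3, 4, 5]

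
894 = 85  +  809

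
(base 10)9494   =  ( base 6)111542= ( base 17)1FE8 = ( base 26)e14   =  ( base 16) 2516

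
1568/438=784/219 = 3.58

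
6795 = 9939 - 3144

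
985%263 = 196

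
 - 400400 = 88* (  -  4550)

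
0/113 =0 = 0.00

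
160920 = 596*270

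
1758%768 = 222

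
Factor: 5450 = 2^1 * 5^2*109^1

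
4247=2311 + 1936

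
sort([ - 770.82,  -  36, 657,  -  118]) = [-770.82, - 118,  -  36,657 ] 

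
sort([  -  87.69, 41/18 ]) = [ - 87.69, 41/18 ]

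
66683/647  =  66683/647 = 103.06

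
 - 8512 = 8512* ( - 1 ) 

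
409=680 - 271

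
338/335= 338/335 = 1.01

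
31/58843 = 31/58843 = 0.00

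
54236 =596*91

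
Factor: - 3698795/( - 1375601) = 5^1*739759^1*1375601^ ( - 1 ) 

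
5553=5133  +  420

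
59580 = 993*60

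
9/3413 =9/3413  =  0.00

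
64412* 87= 5603844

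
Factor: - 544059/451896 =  - 2^(-3) * 3^1 *19^( - 1) * 61^1 = - 183/152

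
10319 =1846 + 8473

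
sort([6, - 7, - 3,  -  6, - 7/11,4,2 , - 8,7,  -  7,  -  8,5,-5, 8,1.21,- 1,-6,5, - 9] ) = [- 9, - 8, - 8, - 7 , - 7 , - 6,-6, - 5,  -  3, - 1, - 7/11,1.21, 2,4,5,5 , 6, 7,  8 ] 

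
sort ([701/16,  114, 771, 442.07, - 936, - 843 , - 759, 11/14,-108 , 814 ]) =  [ - 936, - 843,-759, - 108  ,  11/14,701/16,114, 442.07 , 771, 814 ] 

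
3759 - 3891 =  - 132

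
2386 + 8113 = 10499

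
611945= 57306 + 554639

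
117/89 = 117/89 = 1.31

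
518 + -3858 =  -3340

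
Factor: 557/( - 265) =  - 5^( - 1)*53^( - 1)*557^1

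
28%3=1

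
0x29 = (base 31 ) 1a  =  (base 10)41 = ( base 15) 2B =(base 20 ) 21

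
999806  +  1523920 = 2523726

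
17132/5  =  3426 + 2/5= 3426.40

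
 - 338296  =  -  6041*56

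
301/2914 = 301/2914 = 0.10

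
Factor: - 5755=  - 5^1 * 1151^1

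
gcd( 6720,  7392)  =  672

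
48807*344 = 16789608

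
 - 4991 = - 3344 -1647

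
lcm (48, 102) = 816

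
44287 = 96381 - 52094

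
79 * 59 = 4661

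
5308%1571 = 595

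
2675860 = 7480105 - 4804245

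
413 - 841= - 428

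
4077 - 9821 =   -  5744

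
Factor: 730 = 2^1*5^1 *73^1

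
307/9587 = 307/9587  =  0.03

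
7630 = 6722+908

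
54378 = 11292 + 43086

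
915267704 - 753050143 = 162217561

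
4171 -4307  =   - 136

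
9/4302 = 1/478 = 0.00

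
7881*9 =70929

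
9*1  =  9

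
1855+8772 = 10627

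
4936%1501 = 433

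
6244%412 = 64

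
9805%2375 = 305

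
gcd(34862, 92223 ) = 1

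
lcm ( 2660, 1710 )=23940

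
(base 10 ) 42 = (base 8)52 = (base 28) 1e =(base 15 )2c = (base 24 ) 1i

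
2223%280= 263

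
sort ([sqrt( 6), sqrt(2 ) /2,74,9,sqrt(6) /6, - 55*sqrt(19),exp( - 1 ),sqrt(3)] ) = [-55*sqrt(19 ), exp(-1 )  ,  sqrt (6) /6,sqrt(2 )/2,sqrt(3),sqrt (6), 9,74 ] 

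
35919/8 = 4489+7/8 = 4489.88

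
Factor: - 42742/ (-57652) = 2^(-1 )*29^(  -  1 ) * 43^1= 43/58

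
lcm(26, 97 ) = 2522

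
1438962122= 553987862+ 884974260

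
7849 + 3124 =10973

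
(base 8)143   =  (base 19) 54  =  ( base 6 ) 243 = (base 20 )4j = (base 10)99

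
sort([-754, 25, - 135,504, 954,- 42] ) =[-754,-135,  -  42, 25,  504,954]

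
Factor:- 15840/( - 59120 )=2^1*3^2*11^1 * 739^( - 1)=198/739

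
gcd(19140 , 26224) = 44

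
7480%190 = 70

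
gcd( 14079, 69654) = 741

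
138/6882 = 23/1147= 0.02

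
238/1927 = 238/1927  =  0.12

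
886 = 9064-8178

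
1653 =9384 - 7731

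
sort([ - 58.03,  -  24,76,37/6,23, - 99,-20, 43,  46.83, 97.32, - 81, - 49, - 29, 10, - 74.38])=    [ - 99, - 81, - 74.38 , - 58.03, - 49, - 29, - 24, - 20, 37/6, 10, 23, 43 , 46.83,76,97.32] 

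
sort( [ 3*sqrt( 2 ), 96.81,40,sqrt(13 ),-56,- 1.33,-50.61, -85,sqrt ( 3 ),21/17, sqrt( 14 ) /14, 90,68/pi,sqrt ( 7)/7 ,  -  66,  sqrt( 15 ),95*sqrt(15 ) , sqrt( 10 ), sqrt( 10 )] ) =[-85 , - 66, - 56, - 50.61, - 1.33, sqrt( 14 ) /14 , sqrt (7) /7, 21/17,sqrt(3 ), sqrt (10 ),sqrt( 10 ), sqrt (13 ),sqrt (15 ), 3*sqrt( 2 ), 68/pi,40,  90 , 96.81, 95*sqrt(15 ) ]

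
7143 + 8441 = 15584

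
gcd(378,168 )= 42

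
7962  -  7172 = 790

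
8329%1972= 441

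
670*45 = 30150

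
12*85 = 1020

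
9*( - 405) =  - 3645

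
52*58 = 3016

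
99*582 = 57618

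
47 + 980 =1027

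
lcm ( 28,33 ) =924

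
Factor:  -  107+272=3^1*5^1*11^1 = 165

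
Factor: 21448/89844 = 2^1*3^ ( - 1 )  *  7^1*383^1*7487^( -1) = 5362/22461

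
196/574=14/41=0.34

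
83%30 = 23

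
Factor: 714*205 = 146370 =2^1*3^1 *5^1*7^1*17^1*41^1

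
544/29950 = 272/14975 = 0.02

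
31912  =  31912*1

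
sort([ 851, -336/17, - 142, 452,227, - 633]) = [-633, - 142 ,-336/17,227, 452,851 ]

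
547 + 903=1450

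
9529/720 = 9529/720 = 13.23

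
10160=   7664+2496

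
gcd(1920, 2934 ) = 6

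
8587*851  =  7307537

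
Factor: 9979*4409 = 17^1*587^1*4409^1  =  43997411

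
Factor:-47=  -  47^1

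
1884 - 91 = 1793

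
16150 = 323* 50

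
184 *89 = 16376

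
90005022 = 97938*919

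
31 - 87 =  - 56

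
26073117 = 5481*4757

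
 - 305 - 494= - 799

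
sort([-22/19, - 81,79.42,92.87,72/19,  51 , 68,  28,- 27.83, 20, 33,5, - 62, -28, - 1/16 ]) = [ - 81, - 62,  -  28, - 27.83,-22/19,-1/16, 72/19,5, 20, 28, 33,51,68, 79.42, 92.87]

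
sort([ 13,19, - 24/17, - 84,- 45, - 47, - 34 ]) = [ - 84, - 47,-45, - 34,-24/17,13, 19 ]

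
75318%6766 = 892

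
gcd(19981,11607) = 53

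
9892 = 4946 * 2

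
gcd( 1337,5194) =7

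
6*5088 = 30528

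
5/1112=5/1112= 0.00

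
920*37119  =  34149480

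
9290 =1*9290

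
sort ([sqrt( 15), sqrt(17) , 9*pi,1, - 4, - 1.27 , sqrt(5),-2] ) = [ - 4, - 2, - 1.27,1,sqrt ( 5),sqrt( 15 ),sqrt( 17 ), 9*pi ]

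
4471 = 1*4471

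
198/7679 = 198/7679  =  0.03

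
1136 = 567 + 569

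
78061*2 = 156122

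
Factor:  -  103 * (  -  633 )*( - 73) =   -  4759527=- 3^1*73^1* 103^1*211^1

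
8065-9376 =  - 1311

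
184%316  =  184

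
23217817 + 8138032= 31355849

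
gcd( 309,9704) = 1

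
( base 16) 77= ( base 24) 4N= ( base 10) 119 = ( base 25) 4J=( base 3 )11102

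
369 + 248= 617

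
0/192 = 0 = 0.00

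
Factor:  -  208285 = - 5^1*7^1  *  11^1*541^1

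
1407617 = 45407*31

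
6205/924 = 6205/924 =6.72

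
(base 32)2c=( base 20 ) 3G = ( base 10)76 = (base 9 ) 84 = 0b1001100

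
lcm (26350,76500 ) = 2371500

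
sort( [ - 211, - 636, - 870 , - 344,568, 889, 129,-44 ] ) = [ - 870, - 636, - 344, - 211, - 44, 129,568,889 ] 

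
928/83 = 11+15/83 = 11.18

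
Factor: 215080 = 2^3*5^1*19^1*283^1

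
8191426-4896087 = 3295339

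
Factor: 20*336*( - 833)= - 5597760=- 2^6*3^1*5^1*7^3  *  17^1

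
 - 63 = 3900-3963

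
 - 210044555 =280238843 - 490283398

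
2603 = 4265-1662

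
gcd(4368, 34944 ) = 4368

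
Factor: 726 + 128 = 2^1*7^1*61^1=   854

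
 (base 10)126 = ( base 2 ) 1111110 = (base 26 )4m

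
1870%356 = 90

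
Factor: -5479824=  - 2^4 *3^1 * 7^1*47^1*347^1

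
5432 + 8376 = 13808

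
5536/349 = 5536/349 = 15.86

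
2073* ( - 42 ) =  - 87066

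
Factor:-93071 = - 11^1*8461^1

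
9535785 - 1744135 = 7791650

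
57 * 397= 22629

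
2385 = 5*477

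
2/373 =2/373 =0.01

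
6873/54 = 2291/18 = 127.28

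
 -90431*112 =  - 10128272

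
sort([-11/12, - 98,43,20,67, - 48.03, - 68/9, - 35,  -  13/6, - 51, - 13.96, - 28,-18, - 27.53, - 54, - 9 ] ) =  [ - 98, - 54, - 51,-48.03, - 35,-28,-27.53,- 18, - 13.96,-9, - 68/9,-13/6, - 11/12, 20,  43,67 ] 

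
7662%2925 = 1812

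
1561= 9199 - 7638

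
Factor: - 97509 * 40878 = -3985972902 = - 2^1*3^4*757^1*32503^1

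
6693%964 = 909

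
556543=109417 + 447126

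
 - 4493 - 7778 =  - 12271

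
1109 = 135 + 974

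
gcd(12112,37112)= 8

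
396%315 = 81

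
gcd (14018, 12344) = 2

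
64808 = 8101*8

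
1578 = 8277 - 6699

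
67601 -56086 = 11515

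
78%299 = 78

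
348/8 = 87/2 = 43.50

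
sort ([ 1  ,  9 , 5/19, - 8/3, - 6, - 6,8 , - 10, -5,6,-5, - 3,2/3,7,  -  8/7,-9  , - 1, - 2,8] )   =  [-10, - 9, - 6,-6, - 5, - 5, - 3, - 8/3, - 2, - 8/7,-1, 5/19,2/3,1, 6,7, 8, 8,9]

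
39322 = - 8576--47898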